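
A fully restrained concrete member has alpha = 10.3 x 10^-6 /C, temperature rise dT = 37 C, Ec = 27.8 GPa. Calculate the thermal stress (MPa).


sigma = alpha * dT * Ec
= 10.3e-6 * 37 * 27.8 * 1000
= 10.595 MPa

10.595


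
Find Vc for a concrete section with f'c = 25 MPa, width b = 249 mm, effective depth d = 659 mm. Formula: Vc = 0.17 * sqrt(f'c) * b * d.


Vc = 0.17 * sqrt(25) * 249 * 659 / 1000
= 139.48 kN

139.48


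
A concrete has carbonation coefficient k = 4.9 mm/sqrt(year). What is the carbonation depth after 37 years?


depth = k * sqrt(t)
= 4.9 * sqrt(37)
= 29.81 mm

29.81


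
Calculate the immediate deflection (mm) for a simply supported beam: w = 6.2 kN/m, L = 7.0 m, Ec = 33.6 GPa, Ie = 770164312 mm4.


Convert: L = 7.0 m = 7000 mm, Ec = 33.6 GPa = 33600 MPa
delta = 5 * 6.2 * 7000^4 / (384 * 33600 * 770164312)
= 7.49 mm

7.49


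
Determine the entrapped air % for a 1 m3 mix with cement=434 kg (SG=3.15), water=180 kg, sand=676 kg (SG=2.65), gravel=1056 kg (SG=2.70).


Vol cement = 434 / (3.15 * 1000) = 0.137778 m3
Vol water = 180 / 1000 = 0.18 m3
Vol sand = 676 / (2.65 * 1000) = 0.255094 m3
Vol gravel = 1056 / (2.70 * 1000) = 0.391111 m3
Total solid + water volume = 0.963983 m3
Air = (1 - 0.963983) * 100 = 3.6%

3.6


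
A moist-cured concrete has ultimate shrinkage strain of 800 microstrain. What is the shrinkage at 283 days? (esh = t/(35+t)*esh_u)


esh(283) = 283 / (35 + 283) * 800
= 283 / 318 * 800
= 711.9 microstrain

711.9


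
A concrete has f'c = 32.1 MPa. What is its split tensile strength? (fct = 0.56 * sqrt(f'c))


fct = 0.56 * sqrt(32.1)
= 0.56 * 5.666
= 3.173 MPa

3.173


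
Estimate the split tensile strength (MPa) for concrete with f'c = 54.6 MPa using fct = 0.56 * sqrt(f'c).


fct = 0.56 * sqrt(54.6)
= 0.56 * 7.389
= 4.138 MPa

4.138


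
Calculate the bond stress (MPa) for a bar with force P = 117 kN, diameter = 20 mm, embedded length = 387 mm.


u = P / (pi * db * ld)
= 117 * 1000 / (pi * 20 * 387)
= 4.812 MPa

4.812


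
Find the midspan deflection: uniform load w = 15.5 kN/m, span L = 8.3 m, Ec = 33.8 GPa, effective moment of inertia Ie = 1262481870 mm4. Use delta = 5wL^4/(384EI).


Convert: L = 8.3 m = 8300 mm, Ec = 33.8 GPa = 33800 MPa
delta = 5 * 15.5 * 8300^4 / (384 * 33800 * 1262481870)
= 22.45 mm

22.45


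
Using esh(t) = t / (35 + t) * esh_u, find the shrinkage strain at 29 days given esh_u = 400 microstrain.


esh(29) = 29 / (35 + 29) * 400
= 29 / 64 * 400
= 181.2 microstrain

181.2


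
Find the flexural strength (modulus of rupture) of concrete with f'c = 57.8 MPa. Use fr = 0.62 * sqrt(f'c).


fr = 0.62 * sqrt(57.8)
= 4.714 MPa

4.714


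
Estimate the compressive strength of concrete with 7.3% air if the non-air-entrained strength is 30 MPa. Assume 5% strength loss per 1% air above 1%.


Strength loss = (7.3 - 1) * 5 = 31.5%
f'c = 30 * (1 - 31.5/100)
= 20.55 MPa

20.55


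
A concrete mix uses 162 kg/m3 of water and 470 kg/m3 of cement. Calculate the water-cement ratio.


w/c = water / cement
w/c = 162 / 470 = 0.345

0.345


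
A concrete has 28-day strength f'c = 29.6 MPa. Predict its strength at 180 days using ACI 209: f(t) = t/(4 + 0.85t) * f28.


f(180) = 180 / (4 + 0.85 * 180) * 29.6
= 180 / 157.0 * 29.6
= 33.94 MPa

33.94


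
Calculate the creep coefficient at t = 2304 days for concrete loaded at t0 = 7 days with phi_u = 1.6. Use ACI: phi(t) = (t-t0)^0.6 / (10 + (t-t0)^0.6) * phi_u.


dt = 2304 - 7 = 2297
phi = 2297^0.6 / (10 + 2297^0.6) * 1.6
= 1.46

1.46


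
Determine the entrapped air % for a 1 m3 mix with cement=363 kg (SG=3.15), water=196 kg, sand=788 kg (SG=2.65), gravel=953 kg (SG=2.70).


Vol cement = 363 / (3.15 * 1000) = 0.115238 m3
Vol water = 196 / 1000 = 0.196 m3
Vol sand = 788 / (2.65 * 1000) = 0.297358 m3
Vol gravel = 953 / (2.70 * 1000) = 0.352963 m3
Total solid + water volume = 0.96156 m3
Air = (1 - 0.96156) * 100 = 3.84%

3.84


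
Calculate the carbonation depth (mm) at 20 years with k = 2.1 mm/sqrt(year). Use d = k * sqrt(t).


depth = k * sqrt(t)
= 2.1 * sqrt(20)
= 9.39 mm

9.39


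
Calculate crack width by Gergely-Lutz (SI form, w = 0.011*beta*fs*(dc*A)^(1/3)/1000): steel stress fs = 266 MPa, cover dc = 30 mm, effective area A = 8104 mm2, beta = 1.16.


w = 0.011 * beta * fs * (dc * A)^(1/3) / 1000
= 0.011 * 1.16 * 266 * (30 * 8104)^(1/3) / 1000
= 0.212 mm

0.212


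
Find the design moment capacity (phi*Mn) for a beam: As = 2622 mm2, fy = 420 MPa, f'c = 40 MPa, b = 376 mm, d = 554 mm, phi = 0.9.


a = As * fy / (0.85 * f'c * b)
= 2622 * 420 / (0.85 * 40 * 376)
= 86.1421 mm
Mn = As * fy * (d - a/2) / 10^6
= 562.6554 kN-m
phi*Mn = 0.9 * 562.6554 = 506.39 kN-m

506.39


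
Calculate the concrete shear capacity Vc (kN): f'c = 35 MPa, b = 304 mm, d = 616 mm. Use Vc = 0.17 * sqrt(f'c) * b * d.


Vc = 0.17 * sqrt(35) * 304 * 616 / 1000
= 188.34 kN

188.34


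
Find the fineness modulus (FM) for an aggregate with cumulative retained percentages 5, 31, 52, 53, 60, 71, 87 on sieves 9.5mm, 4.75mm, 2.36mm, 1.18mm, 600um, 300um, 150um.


FM = sum(cumulative % retained) / 100
= 359 / 100
= 3.59

3.59


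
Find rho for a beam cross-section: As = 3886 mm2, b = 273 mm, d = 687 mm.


rho = As / (b * d)
= 3886 / (273 * 687)
= 0.0207

0.0207


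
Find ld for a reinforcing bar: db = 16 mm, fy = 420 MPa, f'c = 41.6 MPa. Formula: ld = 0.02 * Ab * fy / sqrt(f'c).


Ab = pi * 16^2 / 4 = 201.062 mm2
ld = 0.02 * 201.062 * 420 / sqrt(41.6)
= 261.9 mm

261.9


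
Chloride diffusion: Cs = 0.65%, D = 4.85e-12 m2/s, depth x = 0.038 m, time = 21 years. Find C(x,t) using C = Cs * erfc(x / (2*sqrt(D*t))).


t_seconds = 21 * 365.25 * 24 * 3600 = 662709600.0 s
arg = 0.038 / (2 * sqrt(4.85e-12 * 662709600.0))
= 0.3351
erfc(0.3351) = 0.6355
C = 0.65 * 0.6355 = 0.4131%

0.4131


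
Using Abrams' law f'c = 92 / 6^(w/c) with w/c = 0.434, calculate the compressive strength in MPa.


f'c = 92 / 6^0.434
= 92 / 2.176
= 42.27 MPa

42.27


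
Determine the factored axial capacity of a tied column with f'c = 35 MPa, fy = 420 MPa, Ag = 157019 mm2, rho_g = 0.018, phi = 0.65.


Ast = rho * Ag = 0.018 * 157019 = 2826.342 mm2
phi*Pn = 0.65 * 0.80 * (0.85 * 35 * (157019 - 2826.342) + 420 * 2826.342) / 1000
= 3002.63 kN

3002.63


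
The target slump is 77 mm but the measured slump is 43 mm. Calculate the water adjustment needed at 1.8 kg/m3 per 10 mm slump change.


Difference = 77 - 43 = 34 mm
Water adjustment = 34 * 1.8 / 10 = 6.1 kg/m3

6.1


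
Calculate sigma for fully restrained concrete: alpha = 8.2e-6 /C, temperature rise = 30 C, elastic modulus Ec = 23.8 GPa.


sigma = alpha * dT * Ec
= 8.2e-6 * 30 * 23.8 * 1000
= 5.855 MPa

5.855


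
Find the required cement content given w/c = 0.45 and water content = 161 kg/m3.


Cement = water / (w/c)
= 161 / 0.45
= 357.8 kg/m3

357.8


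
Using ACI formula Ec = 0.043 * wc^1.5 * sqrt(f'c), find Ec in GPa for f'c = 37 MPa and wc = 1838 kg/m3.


Ec = 0.043 * 1838^1.5 * sqrt(37) / 1000
= 20.61 GPa

20.61


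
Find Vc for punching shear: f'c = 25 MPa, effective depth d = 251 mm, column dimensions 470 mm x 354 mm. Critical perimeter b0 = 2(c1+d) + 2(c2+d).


b0 = 2*(470 + 251) + 2*(354 + 251) = 2652 mm
Vc = 0.33 * sqrt(25) * 2652 * 251 / 1000
= 1098.33 kN

1098.33


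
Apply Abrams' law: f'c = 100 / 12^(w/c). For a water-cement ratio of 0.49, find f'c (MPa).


f'c = 100 / 12^0.49
= 100 / 3.379
= 29.59 MPa

29.59


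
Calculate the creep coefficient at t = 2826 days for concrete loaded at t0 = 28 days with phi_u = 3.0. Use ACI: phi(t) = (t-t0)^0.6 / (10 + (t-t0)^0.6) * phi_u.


dt = 2826 - 28 = 2798
phi = 2798^0.6 / (10 + 2798^0.6) * 3.0
= 2.764

2.764


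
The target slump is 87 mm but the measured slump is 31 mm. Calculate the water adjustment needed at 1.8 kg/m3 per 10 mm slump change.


Difference = 87 - 31 = 56 mm
Water adjustment = 56 * 1.8 / 10 = 10.1 kg/m3

10.1


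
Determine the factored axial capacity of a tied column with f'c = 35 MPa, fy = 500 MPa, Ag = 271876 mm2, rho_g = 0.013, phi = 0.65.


Ast = rho * Ag = 0.013 * 271876 = 3534.388 mm2
phi*Pn = 0.65 * 0.80 * (0.85 * 35 * (271876 - 3534.388) + 500 * 3534.388) / 1000
= 5070.19 kN

5070.19


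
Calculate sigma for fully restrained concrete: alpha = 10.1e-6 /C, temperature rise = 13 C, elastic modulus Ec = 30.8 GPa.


sigma = alpha * dT * Ec
= 10.1e-6 * 13 * 30.8 * 1000
= 4.044 MPa

4.044


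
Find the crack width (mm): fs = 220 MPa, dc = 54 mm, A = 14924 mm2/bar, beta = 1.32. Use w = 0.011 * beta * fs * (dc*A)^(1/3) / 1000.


w = 0.011 * beta * fs * (dc * A)^(1/3) / 1000
= 0.011 * 1.32 * 220 * (54 * 14924)^(1/3) / 1000
= 0.297 mm

0.297


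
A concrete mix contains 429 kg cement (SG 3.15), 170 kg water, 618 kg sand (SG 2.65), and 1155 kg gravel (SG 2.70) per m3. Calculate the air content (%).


Vol cement = 429 / (3.15 * 1000) = 0.13619 m3
Vol water = 170 / 1000 = 0.17 m3
Vol sand = 618 / (2.65 * 1000) = 0.233208 m3
Vol gravel = 1155 / (2.70 * 1000) = 0.427778 m3
Total solid + water volume = 0.967176 m3
Air = (1 - 0.967176) * 100 = 3.28%

3.28


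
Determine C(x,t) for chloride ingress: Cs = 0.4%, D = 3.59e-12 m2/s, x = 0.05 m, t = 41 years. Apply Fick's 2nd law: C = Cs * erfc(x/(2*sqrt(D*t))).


t_seconds = 41 * 365.25 * 24 * 3600 = 1293861600.0 s
arg = 0.05 / (2 * sqrt(3.59e-12 * 1293861600.0))
= 0.3668
erfc(0.3668) = 0.6039
C = 0.4 * 0.6039 = 0.2416%

0.2416


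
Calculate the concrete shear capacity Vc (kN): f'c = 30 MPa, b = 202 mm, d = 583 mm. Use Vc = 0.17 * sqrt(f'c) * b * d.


Vc = 0.17 * sqrt(30) * 202 * 583 / 1000
= 109.66 kN

109.66


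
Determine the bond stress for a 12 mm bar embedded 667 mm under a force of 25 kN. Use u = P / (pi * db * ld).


u = P / (pi * db * ld)
= 25 * 1000 / (pi * 12 * 667)
= 0.994 MPa

0.994


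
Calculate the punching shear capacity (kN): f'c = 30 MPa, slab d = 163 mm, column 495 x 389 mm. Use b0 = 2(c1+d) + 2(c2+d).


b0 = 2*(495 + 163) + 2*(389 + 163) = 2420 mm
Vc = 0.33 * sqrt(30) * 2420 * 163 / 1000
= 712.98 kN

712.98


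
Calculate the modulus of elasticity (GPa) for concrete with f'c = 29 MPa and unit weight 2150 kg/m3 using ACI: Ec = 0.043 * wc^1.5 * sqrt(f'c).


Ec = 0.043 * 2150^1.5 * sqrt(29) / 1000
= 23.08 GPa

23.08


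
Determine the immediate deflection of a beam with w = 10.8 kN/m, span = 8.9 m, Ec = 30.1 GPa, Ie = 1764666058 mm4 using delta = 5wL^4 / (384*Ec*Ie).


Convert: L = 8.9 m = 8900 mm, Ec = 30.1 GPa = 30100 MPa
delta = 5 * 10.8 * 8900^4 / (384 * 30100 * 1764666058)
= 16.61 mm

16.61


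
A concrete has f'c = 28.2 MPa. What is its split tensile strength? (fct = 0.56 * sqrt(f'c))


fct = 0.56 * sqrt(28.2)
= 0.56 * 5.31
= 2.974 MPa

2.974


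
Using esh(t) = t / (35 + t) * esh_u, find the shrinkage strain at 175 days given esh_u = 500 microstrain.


esh(175) = 175 / (35 + 175) * 500
= 175 / 210 * 500
= 416.7 microstrain

416.7


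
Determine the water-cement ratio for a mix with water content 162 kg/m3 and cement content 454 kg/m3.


w/c = water / cement
w/c = 162 / 454 = 0.357

0.357


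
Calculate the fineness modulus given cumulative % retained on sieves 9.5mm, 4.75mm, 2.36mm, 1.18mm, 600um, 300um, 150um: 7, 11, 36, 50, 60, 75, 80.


FM = sum(cumulative % retained) / 100
= 319 / 100
= 3.19

3.19


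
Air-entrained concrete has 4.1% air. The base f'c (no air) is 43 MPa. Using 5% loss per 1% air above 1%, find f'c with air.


Strength loss = (4.1 - 1) * 5 = 15.5%
f'c = 43 * (1 - 15.5/100)
= 36.34 MPa

36.34


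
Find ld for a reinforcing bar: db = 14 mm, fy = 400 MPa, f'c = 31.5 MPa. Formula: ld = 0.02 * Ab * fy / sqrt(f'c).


Ab = pi * 14^2 / 4 = 153.938 mm2
ld = 0.02 * 153.938 * 400 / sqrt(31.5)
= 219.4 mm

219.4


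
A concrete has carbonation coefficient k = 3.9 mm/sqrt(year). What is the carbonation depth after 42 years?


depth = k * sqrt(t)
= 3.9 * sqrt(42)
= 25.27 mm

25.27


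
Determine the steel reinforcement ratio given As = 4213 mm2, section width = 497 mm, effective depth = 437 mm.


rho = As / (b * d)
= 4213 / (497 * 437)
= 0.0194

0.0194


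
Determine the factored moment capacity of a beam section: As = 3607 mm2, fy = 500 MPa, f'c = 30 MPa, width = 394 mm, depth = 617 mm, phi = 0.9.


a = As * fy / (0.85 * f'c * b)
= 3607 * 500 / (0.85 * 30 * 394)
= 179.5063 mm
Mn = As * fy * (d - a/2) / 10^6
= 950.8897 kN-m
phi*Mn = 0.9 * 950.8897 = 855.8 kN-m

855.8


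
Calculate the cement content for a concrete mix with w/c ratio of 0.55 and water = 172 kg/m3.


Cement = water / (w/c)
= 172 / 0.55
= 312.7 kg/m3

312.7


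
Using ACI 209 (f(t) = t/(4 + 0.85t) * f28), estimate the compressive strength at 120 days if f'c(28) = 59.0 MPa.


f(120) = 120 / (4 + 0.85 * 120) * 59.0
= 120 / 106.0 * 59.0
= 66.79 MPa

66.79


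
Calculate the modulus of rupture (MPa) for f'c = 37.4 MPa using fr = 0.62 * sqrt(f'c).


fr = 0.62 * sqrt(37.4)
= 3.792 MPa

3.792


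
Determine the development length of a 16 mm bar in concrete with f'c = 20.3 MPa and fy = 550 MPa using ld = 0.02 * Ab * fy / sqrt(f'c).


Ab = pi * 16^2 / 4 = 201.062 mm2
ld = 0.02 * 201.062 * 550 / sqrt(20.3)
= 490.9 mm

490.9


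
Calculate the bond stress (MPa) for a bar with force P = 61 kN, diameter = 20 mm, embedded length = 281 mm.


u = P / (pi * db * ld)
= 61 * 1000 / (pi * 20 * 281)
= 3.455 MPa

3.455


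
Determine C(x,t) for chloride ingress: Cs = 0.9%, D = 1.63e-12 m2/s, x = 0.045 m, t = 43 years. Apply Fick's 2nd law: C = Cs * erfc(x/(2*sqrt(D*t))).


t_seconds = 43 * 365.25 * 24 * 3600 = 1356976800.0 s
arg = 0.045 / (2 * sqrt(1.63e-12 * 1356976800.0))
= 0.4784
erfc(0.4784) = 0.4987
C = 0.9 * 0.4987 = 0.4488%

0.4488


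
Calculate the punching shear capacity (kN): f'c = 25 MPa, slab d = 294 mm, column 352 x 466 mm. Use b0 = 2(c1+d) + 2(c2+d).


b0 = 2*(352 + 294) + 2*(466 + 294) = 2812 mm
Vc = 0.33 * sqrt(25) * 2812 * 294 / 1000
= 1364.1 kN

1364.1


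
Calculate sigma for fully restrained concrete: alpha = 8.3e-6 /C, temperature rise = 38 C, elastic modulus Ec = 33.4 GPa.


sigma = alpha * dT * Ec
= 8.3e-6 * 38 * 33.4 * 1000
= 10.534 MPa

10.534


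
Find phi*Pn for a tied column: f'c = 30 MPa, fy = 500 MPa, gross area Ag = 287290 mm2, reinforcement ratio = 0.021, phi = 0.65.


Ast = rho * Ag = 0.021 * 287290 = 6033.09 mm2
phi*Pn = 0.65 * 0.80 * (0.85 * 30 * (287290 - 6033.09) + 500 * 6033.09) / 1000
= 5298.07 kN

5298.07


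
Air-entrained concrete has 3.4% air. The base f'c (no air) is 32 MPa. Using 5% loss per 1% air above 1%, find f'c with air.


Strength loss = (3.4 - 1) * 5 = 12.0%
f'c = 32 * (1 - 12.0/100)
= 28.16 MPa

28.16


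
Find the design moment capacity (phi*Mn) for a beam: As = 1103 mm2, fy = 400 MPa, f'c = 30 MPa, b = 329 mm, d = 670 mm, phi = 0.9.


a = As * fy / (0.85 * f'c * b)
= 1103 * 400 / (0.85 * 30 * 329)
= 52.5895 mm
Mn = As * fy * (d - a/2) / 10^6
= 284.0027 kN-m
phi*Mn = 0.9 * 284.0027 = 255.6 kN-m

255.6


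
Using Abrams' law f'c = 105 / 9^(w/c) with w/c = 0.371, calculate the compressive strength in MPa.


f'c = 105 / 9^0.371
= 105 / 2.26
= 46.47 MPa

46.47


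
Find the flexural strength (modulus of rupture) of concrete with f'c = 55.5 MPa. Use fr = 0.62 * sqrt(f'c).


fr = 0.62 * sqrt(55.5)
= 4.619 MPa

4.619


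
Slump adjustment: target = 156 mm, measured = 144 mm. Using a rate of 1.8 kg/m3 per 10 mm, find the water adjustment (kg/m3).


Difference = 156 - 144 = 12 mm
Water adjustment = 12 * 1.8 / 10 = 2.2 kg/m3

2.2


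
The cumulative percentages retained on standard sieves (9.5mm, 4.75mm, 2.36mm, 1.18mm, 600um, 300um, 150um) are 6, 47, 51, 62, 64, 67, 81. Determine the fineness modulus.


FM = sum(cumulative % retained) / 100
= 378 / 100
= 3.78

3.78


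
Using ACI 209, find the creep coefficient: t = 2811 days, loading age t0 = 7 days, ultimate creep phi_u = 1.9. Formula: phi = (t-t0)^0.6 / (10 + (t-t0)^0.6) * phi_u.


dt = 2811 - 7 = 2804
phi = 2804^0.6 / (10 + 2804^0.6) * 1.9
= 1.751

1.751


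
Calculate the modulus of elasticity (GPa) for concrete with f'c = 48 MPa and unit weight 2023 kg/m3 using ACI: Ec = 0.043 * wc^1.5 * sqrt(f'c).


Ec = 0.043 * 2023^1.5 * sqrt(48) / 1000
= 27.11 GPa

27.11


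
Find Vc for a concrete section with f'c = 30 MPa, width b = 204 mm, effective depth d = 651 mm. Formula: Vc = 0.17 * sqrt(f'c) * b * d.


Vc = 0.17 * sqrt(30) * 204 * 651 / 1000
= 123.66 kN

123.66


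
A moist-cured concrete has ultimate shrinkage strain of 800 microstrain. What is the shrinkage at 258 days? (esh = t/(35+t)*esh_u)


esh(258) = 258 / (35 + 258) * 800
= 258 / 293 * 800
= 704.4 microstrain

704.4


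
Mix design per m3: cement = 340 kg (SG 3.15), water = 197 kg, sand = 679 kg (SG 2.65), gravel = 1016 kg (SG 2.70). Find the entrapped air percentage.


Vol cement = 340 / (3.15 * 1000) = 0.107937 m3
Vol water = 197 / 1000 = 0.197 m3
Vol sand = 679 / (2.65 * 1000) = 0.256226 m3
Vol gravel = 1016 / (2.70 * 1000) = 0.376296 m3
Total solid + water volume = 0.937459 m3
Air = (1 - 0.937459) * 100 = 6.25%

6.25


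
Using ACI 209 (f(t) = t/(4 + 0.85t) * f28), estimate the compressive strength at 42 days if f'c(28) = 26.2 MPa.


f(42) = 42 / (4 + 0.85 * 42) * 26.2
= 42 / 39.7 * 26.2
= 27.72 MPa

27.72


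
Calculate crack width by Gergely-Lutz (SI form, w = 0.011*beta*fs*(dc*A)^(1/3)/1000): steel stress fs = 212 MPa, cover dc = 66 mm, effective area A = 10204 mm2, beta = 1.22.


w = 0.011 * beta * fs * (dc * A)^(1/3) / 1000
= 0.011 * 1.22 * 212 * (66 * 10204)^(1/3) / 1000
= 0.249 mm

0.249


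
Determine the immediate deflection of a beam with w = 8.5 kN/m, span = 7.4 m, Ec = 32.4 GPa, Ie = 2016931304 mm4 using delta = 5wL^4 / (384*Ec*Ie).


Convert: L = 7.4 m = 7400 mm, Ec = 32.4 GPa = 32400 MPa
delta = 5 * 8.5 * 7400^4 / (384 * 32400 * 2016931304)
= 5.08 mm

5.08


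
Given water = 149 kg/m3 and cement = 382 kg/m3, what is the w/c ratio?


w/c = water / cement
w/c = 149 / 382 = 0.39

0.39


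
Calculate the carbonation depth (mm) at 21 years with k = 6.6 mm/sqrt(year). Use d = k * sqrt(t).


depth = k * sqrt(t)
= 6.6 * sqrt(21)
= 30.24 mm

30.24


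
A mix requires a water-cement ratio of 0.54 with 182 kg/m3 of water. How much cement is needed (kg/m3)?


Cement = water / (w/c)
= 182 / 0.54
= 337.0 kg/m3

337.0


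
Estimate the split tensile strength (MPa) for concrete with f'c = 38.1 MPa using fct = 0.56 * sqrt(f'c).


fct = 0.56 * sqrt(38.1)
= 0.56 * 6.173
= 3.457 MPa

3.457


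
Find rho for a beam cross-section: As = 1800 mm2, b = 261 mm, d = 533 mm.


rho = As / (b * d)
= 1800 / (261 * 533)
= 0.0129

0.0129


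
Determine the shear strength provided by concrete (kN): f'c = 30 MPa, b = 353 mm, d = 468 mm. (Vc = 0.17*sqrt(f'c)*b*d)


Vc = 0.17 * sqrt(30) * 353 * 468 / 1000
= 153.83 kN

153.83


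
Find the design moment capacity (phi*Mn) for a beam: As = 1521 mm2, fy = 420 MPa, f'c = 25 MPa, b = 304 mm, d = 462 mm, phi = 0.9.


a = As * fy / (0.85 * f'c * b)
= 1521 * 420 / (0.85 * 25 * 304)
= 98.8885 mm
Mn = As * fy * (d - a/2) / 10^6
= 263.5488 kN-m
phi*Mn = 0.9 * 263.5488 = 237.19 kN-m

237.19


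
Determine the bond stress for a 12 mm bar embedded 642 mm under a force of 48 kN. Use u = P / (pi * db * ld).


u = P / (pi * db * ld)
= 48 * 1000 / (pi * 12 * 642)
= 1.983 MPa

1.983


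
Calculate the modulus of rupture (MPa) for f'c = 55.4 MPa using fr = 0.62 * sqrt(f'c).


fr = 0.62 * sqrt(55.4)
= 4.615 MPa

4.615


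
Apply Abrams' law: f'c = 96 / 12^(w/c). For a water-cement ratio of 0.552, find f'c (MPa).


f'c = 96 / 12^0.552
= 96 / 3.942
= 24.35 MPa

24.35


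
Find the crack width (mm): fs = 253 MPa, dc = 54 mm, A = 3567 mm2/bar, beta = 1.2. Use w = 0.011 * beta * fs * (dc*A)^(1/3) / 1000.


w = 0.011 * beta * fs * (dc * A)^(1/3) / 1000
= 0.011 * 1.2 * 253 * (54 * 3567)^(1/3) / 1000
= 0.193 mm

0.193


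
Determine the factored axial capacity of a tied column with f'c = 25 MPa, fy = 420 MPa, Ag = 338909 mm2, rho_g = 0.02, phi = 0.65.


Ast = rho * Ag = 0.02 * 338909 = 6778.18 mm2
phi*Pn = 0.65 * 0.80 * (0.85 * 25 * (338909 - 6778.18) + 420 * 6778.18) / 1000
= 5150.4 kN

5150.4


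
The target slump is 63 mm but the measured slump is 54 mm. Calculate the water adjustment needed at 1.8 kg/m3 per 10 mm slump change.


Difference = 63 - 54 = 9 mm
Water adjustment = 9 * 1.8 / 10 = 1.6 kg/m3

1.6


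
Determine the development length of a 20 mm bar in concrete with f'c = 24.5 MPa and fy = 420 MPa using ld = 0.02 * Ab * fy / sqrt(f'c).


Ab = pi * 20^2 / 4 = 314.159 mm2
ld = 0.02 * 314.159 * 420 / sqrt(24.5)
= 533.1 mm

533.1


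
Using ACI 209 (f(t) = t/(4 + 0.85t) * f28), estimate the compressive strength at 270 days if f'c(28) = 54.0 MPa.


f(270) = 270 / (4 + 0.85 * 270) * 54.0
= 270 / 233.5 * 54.0
= 62.44 MPa

62.44


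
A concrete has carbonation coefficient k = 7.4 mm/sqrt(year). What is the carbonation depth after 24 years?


depth = k * sqrt(t)
= 7.4 * sqrt(24)
= 36.25 mm

36.25


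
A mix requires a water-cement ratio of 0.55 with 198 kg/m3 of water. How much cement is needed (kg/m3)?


Cement = water / (w/c)
= 198 / 0.55
= 360.0 kg/m3

360.0


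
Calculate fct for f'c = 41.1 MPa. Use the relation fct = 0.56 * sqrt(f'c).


fct = 0.56 * sqrt(41.1)
= 0.56 * 6.411
= 3.59 MPa

3.59


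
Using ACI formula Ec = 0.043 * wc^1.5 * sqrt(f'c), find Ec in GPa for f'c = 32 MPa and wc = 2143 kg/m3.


Ec = 0.043 * 2143^1.5 * sqrt(32) / 1000
= 24.13 GPa

24.13


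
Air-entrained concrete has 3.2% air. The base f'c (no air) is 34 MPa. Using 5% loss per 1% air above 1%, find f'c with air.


Strength loss = (3.2 - 1) * 5 = 11.0%
f'c = 34 * (1 - 11.0/100)
= 30.26 MPa

30.26


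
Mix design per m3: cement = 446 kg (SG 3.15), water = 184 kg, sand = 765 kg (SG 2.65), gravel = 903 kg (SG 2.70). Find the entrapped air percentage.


Vol cement = 446 / (3.15 * 1000) = 0.141587 m3
Vol water = 184 / 1000 = 0.184 m3
Vol sand = 765 / (2.65 * 1000) = 0.288679 m3
Vol gravel = 903 / (2.70 * 1000) = 0.334444 m3
Total solid + water volume = 0.948711 m3
Air = (1 - 0.948711) * 100 = 5.13%

5.13


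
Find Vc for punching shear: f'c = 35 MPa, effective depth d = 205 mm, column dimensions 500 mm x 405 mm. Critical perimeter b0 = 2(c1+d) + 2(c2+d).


b0 = 2*(500 + 205) + 2*(405 + 205) = 2630 mm
Vc = 0.33 * sqrt(35) * 2630 * 205 / 1000
= 1052.59 kN

1052.59


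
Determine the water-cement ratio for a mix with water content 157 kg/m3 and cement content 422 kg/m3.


w/c = water / cement
w/c = 157 / 422 = 0.372

0.372


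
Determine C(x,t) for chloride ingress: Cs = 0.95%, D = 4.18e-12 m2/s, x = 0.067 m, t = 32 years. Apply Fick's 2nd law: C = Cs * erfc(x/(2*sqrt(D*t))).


t_seconds = 32 * 365.25 * 24 * 3600 = 1009843200.0 s
arg = 0.067 / (2 * sqrt(4.18e-12 * 1009843200.0))
= 0.5156
erfc(0.5156) = 0.4659
C = 0.95 * 0.4659 = 0.4426%

0.4426


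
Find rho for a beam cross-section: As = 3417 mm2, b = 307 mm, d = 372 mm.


rho = As / (b * d)
= 3417 / (307 * 372)
= 0.0299

0.0299


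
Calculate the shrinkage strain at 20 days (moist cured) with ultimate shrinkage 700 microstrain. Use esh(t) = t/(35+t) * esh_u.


esh(20) = 20 / (35 + 20) * 700
= 20 / 55 * 700
= 254.5 microstrain

254.5


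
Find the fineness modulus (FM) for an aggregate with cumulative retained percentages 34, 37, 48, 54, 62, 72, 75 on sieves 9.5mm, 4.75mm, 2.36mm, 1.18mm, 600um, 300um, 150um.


FM = sum(cumulative % retained) / 100
= 382 / 100
= 3.82

3.82


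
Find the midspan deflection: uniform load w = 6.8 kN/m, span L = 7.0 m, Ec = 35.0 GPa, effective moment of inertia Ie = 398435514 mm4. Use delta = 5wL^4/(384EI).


Convert: L = 7.0 m = 7000 mm, Ec = 35.0 GPa = 35000 MPa
delta = 5 * 6.8 * 7000^4 / (384 * 35000 * 398435514)
= 15.24 mm

15.24


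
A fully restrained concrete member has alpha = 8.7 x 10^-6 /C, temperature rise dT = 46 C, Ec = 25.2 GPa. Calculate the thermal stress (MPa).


sigma = alpha * dT * Ec
= 8.7e-6 * 46 * 25.2 * 1000
= 10.085 MPa

10.085


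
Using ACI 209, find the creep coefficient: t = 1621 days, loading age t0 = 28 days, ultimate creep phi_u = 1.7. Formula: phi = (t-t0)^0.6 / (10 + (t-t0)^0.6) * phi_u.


dt = 1621 - 28 = 1593
phi = 1593^0.6 / (10 + 1593^0.6) * 1.7
= 1.518

1.518


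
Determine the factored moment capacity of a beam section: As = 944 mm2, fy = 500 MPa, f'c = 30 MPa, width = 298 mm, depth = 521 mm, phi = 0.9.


a = As * fy / (0.85 * f'c * b)
= 944 * 500 / (0.85 * 30 * 298)
= 62.1134 mm
Mn = As * fy * (d - a/2) / 10^6
= 231.2532 kN-m
phi*Mn = 0.9 * 231.2532 = 208.13 kN-m

208.13


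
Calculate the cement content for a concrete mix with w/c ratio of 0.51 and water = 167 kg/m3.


Cement = water / (w/c)
= 167 / 0.51
= 327.5 kg/m3

327.5


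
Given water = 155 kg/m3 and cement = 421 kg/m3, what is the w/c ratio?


w/c = water / cement
w/c = 155 / 421 = 0.368

0.368


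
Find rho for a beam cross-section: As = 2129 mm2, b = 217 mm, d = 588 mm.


rho = As / (b * d)
= 2129 / (217 * 588)
= 0.0167

0.0167


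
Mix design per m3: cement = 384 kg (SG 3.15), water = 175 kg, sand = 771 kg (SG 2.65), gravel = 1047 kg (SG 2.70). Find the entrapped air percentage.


Vol cement = 384 / (3.15 * 1000) = 0.121905 m3
Vol water = 175 / 1000 = 0.175 m3
Vol sand = 771 / (2.65 * 1000) = 0.290943 m3
Vol gravel = 1047 / (2.70 * 1000) = 0.387778 m3
Total solid + water volume = 0.975626 m3
Air = (1 - 0.975626) * 100 = 2.44%

2.44


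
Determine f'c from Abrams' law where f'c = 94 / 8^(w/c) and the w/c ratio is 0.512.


f'c = 94 / 8^0.512
= 94 / 2.9
= 32.41 MPa

32.41


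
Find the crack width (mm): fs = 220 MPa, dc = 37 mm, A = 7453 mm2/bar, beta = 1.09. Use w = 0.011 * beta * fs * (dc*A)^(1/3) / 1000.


w = 0.011 * beta * fs * (dc * A)^(1/3) / 1000
= 0.011 * 1.09 * 220 * (37 * 7453)^(1/3) / 1000
= 0.172 mm

0.172


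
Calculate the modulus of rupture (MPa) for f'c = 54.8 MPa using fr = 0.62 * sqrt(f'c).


fr = 0.62 * sqrt(54.8)
= 4.59 MPa

4.59


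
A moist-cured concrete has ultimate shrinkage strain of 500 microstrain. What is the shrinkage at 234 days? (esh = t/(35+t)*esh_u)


esh(234) = 234 / (35 + 234) * 500
= 234 / 269 * 500
= 434.9 microstrain

434.9


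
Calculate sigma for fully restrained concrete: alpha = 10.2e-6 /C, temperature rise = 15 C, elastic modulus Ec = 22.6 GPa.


sigma = alpha * dT * Ec
= 10.2e-6 * 15 * 22.6 * 1000
= 3.458 MPa

3.458


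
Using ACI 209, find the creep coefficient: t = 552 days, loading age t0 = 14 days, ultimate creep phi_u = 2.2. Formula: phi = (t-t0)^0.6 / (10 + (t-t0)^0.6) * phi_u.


dt = 552 - 14 = 538
phi = 538^0.6 / (10 + 538^0.6) * 2.2
= 1.789

1.789


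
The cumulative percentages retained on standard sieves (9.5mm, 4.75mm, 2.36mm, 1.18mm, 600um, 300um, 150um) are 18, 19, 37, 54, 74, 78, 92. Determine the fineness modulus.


FM = sum(cumulative % retained) / 100
= 372 / 100
= 3.72

3.72


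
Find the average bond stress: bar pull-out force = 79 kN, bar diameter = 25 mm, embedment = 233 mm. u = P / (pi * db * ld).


u = P / (pi * db * ld)
= 79 * 1000 / (pi * 25 * 233)
= 4.317 MPa

4.317


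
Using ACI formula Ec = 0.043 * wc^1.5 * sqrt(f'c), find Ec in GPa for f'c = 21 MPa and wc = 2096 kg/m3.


Ec = 0.043 * 2096^1.5 * sqrt(21) / 1000
= 18.91 GPa

18.91


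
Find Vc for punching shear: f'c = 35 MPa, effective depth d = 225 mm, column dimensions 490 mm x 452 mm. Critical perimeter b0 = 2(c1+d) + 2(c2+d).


b0 = 2*(490 + 225) + 2*(452 + 225) = 2784 mm
Vc = 0.33 * sqrt(35) * 2784 * 225 / 1000
= 1222.92 kN

1222.92


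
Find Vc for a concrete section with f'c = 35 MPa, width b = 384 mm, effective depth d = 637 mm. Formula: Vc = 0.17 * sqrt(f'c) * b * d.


Vc = 0.17 * sqrt(35) * 384 * 637 / 1000
= 246.01 kN

246.01


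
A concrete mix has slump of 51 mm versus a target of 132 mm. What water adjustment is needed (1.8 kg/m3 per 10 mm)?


Difference = 132 - 51 = 81 mm
Water adjustment = 81 * 1.8 / 10 = 14.6 kg/m3

14.6


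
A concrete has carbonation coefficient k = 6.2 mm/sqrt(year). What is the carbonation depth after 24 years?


depth = k * sqrt(t)
= 6.2 * sqrt(24)
= 30.37 mm

30.37


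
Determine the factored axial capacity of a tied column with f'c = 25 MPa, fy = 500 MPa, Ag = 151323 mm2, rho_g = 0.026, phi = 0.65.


Ast = rho * Ag = 0.026 * 151323 = 3934.398 mm2
phi*Pn = 0.65 * 0.80 * (0.85 * 25 * (151323 - 3934.398) + 500 * 3934.398) / 1000
= 2651.59 kN

2651.59


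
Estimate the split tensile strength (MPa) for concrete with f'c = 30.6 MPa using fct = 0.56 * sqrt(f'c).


fct = 0.56 * sqrt(30.6)
= 0.56 * 5.532
= 3.098 MPa

3.098


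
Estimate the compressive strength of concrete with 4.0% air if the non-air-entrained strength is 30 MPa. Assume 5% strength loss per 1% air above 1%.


Strength loss = (4.0 - 1) * 5 = 15.0%
f'c = 30 * (1 - 15.0/100)
= 25.5 MPa

25.5


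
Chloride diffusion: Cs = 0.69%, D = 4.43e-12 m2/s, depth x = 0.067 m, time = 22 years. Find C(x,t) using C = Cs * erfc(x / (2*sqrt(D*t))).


t_seconds = 22 * 365.25 * 24 * 3600 = 694267200.0 s
arg = 0.067 / (2 * sqrt(4.43e-12 * 694267200.0))
= 0.6041
erfc(0.6041) = 0.393
C = 0.69 * 0.393 = 0.2711%

0.2711


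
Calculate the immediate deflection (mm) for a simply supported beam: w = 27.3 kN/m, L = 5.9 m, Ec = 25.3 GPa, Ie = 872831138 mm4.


Convert: L = 5.9 m = 5900 mm, Ec = 25.3 GPa = 25300 MPa
delta = 5 * 27.3 * 5900^4 / (384 * 25300 * 872831138)
= 19.51 mm

19.51


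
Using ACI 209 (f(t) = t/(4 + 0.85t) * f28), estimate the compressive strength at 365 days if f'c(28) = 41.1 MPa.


f(365) = 365 / (4 + 0.85 * 365) * 41.1
= 365 / 314.25 * 41.1
= 47.74 MPa

47.74


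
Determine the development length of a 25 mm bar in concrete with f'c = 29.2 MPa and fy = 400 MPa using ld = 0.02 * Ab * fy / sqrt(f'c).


Ab = pi * 25^2 / 4 = 490.874 mm2
ld = 0.02 * 490.874 * 400 / sqrt(29.2)
= 726.7 mm

726.7


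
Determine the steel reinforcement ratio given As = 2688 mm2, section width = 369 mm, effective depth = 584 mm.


rho = As / (b * d)
= 2688 / (369 * 584)
= 0.0125

0.0125


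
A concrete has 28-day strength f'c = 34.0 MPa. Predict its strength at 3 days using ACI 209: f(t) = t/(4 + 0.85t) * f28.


f(3) = 3 / (4 + 0.85 * 3) * 34.0
= 3 / 6.55 * 34.0
= 15.57 MPa

15.57


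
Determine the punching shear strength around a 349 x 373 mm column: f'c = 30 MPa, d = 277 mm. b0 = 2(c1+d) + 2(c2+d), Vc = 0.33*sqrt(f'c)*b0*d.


b0 = 2*(349 + 277) + 2*(373 + 277) = 2552 mm
Vc = 0.33 * sqrt(30) * 2552 * 277 / 1000
= 1277.72 kN

1277.72


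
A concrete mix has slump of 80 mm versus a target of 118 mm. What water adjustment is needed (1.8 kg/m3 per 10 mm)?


Difference = 118 - 80 = 38 mm
Water adjustment = 38 * 1.8 / 10 = 6.8 kg/m3

6.8


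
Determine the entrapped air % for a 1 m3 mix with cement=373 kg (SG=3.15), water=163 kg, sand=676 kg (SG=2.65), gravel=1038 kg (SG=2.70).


Vol cement = 373 / (3.15 * 1000) = 0.118413 m3
Vol water = 163 / 1000 = 0.163 m3
Vol sand = 676 / (2.65 * 1000) = 0.255094 m3
Vol gravel = 1038 / (2.70 * 1000) = 0.384444 m3
Total solid + water volume = 0.920951 m3
Air = (1 - 0.920951) * 100 = 7.9%

7.9


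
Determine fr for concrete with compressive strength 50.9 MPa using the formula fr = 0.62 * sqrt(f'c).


fr = 0.62 * sqrt(50.9)
= 4.423 MPa

4.423


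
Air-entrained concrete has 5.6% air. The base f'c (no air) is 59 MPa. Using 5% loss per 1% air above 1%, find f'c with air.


Strength loss = (5.6 - 1) * 5 = 23.0%
f'c = 59 * (1 - 23.0/100)
= 45.43 MPa

45.43


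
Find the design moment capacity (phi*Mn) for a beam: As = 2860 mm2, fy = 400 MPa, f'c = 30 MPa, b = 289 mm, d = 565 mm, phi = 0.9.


a = As * fy / (0.85 * f'c * b)
= 2860 * 400 / (0.85 * 30 * 289)
= 155.2344 mm
Mn = As * fy * (d - a/2) / 10^6
= 557.5659 kN-m
phi*Mn = 0.9 * 557.5659 = 501.81 kN-m

501.81


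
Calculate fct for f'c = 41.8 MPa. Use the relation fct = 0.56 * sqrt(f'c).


fct = 0.56 * sqrt(41.8)
= 0.56 * 6.465
= 3.621 MPa

3.621


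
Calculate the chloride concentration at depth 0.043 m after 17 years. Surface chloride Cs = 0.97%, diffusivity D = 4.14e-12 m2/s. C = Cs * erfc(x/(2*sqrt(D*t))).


t_seconds = 17 * 365.25 * 24 * 3600 = 536479200.0 s
arg = 0.043 / (2 * sqrt(4.14e-12 * 536479200.0))
= 0.4562
erfc(0.4562) = 0.5188
C = 0.97 * 0.5188 = 0.5032%

0.5032


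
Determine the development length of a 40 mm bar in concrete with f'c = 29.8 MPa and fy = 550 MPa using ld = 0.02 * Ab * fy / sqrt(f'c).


Ab = pi * 40^2 / 4 = 1256.637 mm2
ld = 0.02 * 1256.637 * 550 / sqrt(29.8)
= 2532.2 mm

2532.2


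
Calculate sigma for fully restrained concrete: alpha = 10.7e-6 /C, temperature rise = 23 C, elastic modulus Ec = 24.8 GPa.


sigma = alpha * dT * Ec
= 10.7e-6 * 23 * 24.8 * 1000
= 6.103 MPa

6.103


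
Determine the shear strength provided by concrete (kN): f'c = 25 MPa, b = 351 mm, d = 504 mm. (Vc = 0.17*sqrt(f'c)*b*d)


Vc = 0.17 * sqrt(25) * 351 * 504 / 1000
= 150.37 kN

150.37


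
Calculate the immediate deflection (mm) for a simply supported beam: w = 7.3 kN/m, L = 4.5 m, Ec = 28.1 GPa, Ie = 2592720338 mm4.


Convert: L = 4.5 m = 4500 mm, Ec = 28.1 GPa = 28100 MPa
delta = 5 * 7.3 * 4500^4 / (384 * 28100 * 2592720338)
= 0.53 mm

0.53


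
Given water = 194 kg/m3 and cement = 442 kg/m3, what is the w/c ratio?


w/c = water / cement
w/c = 194 / 442 = 0.439

0.439


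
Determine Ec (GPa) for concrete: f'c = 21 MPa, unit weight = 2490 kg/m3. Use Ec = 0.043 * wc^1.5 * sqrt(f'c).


Ec = 0.043 * 2490^1.5 * sqrt(21) / 1000
= 24.48 GPa

24.48


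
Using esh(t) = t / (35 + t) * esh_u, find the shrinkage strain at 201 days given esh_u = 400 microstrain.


esh(201) = 201 / (35 + 201) * 400
= 201 / 236 * 400
= 340.7 microstrain

340.7


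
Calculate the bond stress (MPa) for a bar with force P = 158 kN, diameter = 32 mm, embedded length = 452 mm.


u = P / (pi * db * ld)
= 158 * 1000 / (pi * 32 * 452)
= 3.477 MPa

3.477


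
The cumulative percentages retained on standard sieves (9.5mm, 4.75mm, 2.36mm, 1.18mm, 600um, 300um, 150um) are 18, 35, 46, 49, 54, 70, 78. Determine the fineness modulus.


FM = sum(cumulative % retained) / 100
= 350 / 100
= 3.5

3.5


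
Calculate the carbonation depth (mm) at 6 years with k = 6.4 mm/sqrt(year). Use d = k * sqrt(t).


depth = k * sqrt(t)
= 6.4 * sqrt(6)
= 15.68 mm

15.68


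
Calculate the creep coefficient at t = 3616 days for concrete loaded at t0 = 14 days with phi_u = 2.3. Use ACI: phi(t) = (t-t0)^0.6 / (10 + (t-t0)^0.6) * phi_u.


dt = 3616 - 14 = 3602
phi = 3602^0.6 / (10 + 3602^0.6) * 2.3
= 2.143

2.143


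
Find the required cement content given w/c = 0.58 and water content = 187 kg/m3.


Cement = water / (w/c)
= 187 / 0.58
= 322.4 kg/m3

322.4


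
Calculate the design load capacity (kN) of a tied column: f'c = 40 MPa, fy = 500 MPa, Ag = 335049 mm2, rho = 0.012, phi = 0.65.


Ast = rho * Ag = 0.012 * 335049 = 4020.588 mm2
phi*Pn = 0.65 * 0.80 * (0.85 * 40 * (335049 - 4020.588) + 500 * 4020.588) / 1000
= 6897.94 kN

6897.94


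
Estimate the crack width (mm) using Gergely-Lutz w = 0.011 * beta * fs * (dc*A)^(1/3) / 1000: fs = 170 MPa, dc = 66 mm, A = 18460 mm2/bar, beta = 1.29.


w = 0.011 * beta * fs * (dc * A)^(1/3) / 1000
= 0.011 * 1.29 * 170 * (66 * 18460)^(1/3) / 1000
= 0.258 mm

0.258


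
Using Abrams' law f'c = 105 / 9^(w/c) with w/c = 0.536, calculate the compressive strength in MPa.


f'c = 105 / 9^0.536
= 105 / 3.247
= 32.34 MPa

32.34


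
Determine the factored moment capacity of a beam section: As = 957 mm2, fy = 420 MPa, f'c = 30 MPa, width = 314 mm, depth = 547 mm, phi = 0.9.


a = As * fy / (0.85 * f'c * b)
= 957 * 420 / (0.85 * 30 * 314)
= 50.1986 mm
Mn = As * fy * (d - a/2) / 10^6
= 209.7728 kN-m
phi*Mn = 0.9 * 209.7728 = 188.8 kN-m

188.8


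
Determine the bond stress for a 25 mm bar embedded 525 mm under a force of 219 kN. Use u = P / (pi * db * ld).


u = P / (pi * db * ld)
= 219 * 1000 / (pi * 25 * 525)
= 5.311 MPa

5.311


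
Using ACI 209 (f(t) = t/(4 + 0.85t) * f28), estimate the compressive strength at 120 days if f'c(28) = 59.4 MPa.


f(120) = 120 / (4 + 0.85 * 120) * 59.4
= 120 / 106.0 * 59.4
= 67.25 MPa

67.25


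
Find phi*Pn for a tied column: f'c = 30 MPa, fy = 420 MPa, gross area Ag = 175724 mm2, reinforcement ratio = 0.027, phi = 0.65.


Ast = rho * Ag = 0.027 * 175724 = 4744.548 mm2
phi*Pn = 0.65 * 0.80 * (0.85 * 30 * (175724 - 4744.548) + 420 * 4744.548) / 1000
= 3303.4 kN

3303.4


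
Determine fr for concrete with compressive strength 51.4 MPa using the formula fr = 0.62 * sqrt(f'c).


fr = 0.62 * sqrt(51.4)
= 4.445 MPa

4.445


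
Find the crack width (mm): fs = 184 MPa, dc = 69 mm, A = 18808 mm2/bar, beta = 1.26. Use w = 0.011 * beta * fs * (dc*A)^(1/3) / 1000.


w = 0.011 * beta * fs * (dc * A)^(1/3) / 1000
= 0.011 * 1.26 * 184 * (69 * 18808)^(1/3) / 1000
= 0.278 mm

0.278


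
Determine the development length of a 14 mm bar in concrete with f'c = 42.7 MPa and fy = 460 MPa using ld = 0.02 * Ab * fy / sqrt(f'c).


Ab = pi * 14^2 / 4 = 153.938 mm2
ld = 0.02 * 153.938 * 460 / sqrt(42.7)
= 216.7 mm

216.7


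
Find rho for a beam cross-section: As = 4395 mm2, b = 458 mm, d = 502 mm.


rho = As / (b * d)
= 4395 / (458 * 502)
= 0.0191

0.0191


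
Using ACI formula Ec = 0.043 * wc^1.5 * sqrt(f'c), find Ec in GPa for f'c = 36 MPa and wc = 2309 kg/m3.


Ec = 0.043 * 2309^1.5 * sqrt(36) / 1000
= 28.63 GPa

28.63


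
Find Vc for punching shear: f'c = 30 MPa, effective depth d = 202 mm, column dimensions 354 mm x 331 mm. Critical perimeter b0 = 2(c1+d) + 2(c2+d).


b0 = 2*(354 + 202) + 2*(331 + 202) = 2178 mm
Vc = 0.33 * sqrt(30) * 2178 * 202 / 1000
= 795.21 kN

795.21


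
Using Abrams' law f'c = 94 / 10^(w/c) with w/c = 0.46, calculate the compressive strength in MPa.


f'c = 94 / 10^0.46
= 94 / 2.884
= 32.59 MPa

32.59


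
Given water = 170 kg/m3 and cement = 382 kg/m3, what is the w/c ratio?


w/c = water / cement
w/c = 170 / 382 = 0.445

0.445


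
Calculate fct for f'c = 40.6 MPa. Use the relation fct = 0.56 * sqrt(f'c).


fct = 0.56 * sqrt(40.6)
= 0.56 * 6.372
= 3.568 MPa

3.568


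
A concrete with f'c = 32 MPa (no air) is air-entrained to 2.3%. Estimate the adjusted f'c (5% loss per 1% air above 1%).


Strength loss = (2.3 - 1) * 5 = 6.5%
f'c = 32 * (1 - 6.5/100)
= 29.92 MPa

29.92


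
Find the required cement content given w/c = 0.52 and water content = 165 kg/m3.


Cement = water / (w/c)
= 165 / 0.52
= 317.3 kg/m3

317.3


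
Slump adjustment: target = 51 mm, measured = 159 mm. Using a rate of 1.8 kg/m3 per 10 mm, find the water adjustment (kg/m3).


Difference = 51 - 159 = -108 mm
Water adjustment = -108 * 1.8 / 10 = -19.4 kg/m3

-19.4


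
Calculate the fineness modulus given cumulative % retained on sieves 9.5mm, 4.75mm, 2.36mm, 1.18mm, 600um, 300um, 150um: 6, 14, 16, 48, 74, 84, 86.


FM = sum(cumulative % retained) / 100
= 328 / 100
= 3.28

3.28


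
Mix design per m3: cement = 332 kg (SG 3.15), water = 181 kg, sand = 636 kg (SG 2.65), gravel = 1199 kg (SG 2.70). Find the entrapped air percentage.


Vol cement = 332 / (3.15 * 1000) = 0.105397 m3
Vol water = 181 / 1000 = 0.181 m3
Vol sand = 636 / (2.65 * 1000) = 0.24 m3
Vol gravel = 1199 / (2.70 * 1000) = 0.444074 m3
Total solid + water volume = 0.970471 m3
Air = (1 - 0.970471) * 100 = 2.95%

2.95


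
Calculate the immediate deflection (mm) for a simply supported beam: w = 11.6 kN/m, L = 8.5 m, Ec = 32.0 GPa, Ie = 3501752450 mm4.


Convert: L = 8.5 m = 8500 mm, Ec = 32.0 GPa = 32000 MPa
delta = 5 * 11.6 * 8500^4 / (384 * 32000 * 3501752450)
= 7.04 mm

7.04
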